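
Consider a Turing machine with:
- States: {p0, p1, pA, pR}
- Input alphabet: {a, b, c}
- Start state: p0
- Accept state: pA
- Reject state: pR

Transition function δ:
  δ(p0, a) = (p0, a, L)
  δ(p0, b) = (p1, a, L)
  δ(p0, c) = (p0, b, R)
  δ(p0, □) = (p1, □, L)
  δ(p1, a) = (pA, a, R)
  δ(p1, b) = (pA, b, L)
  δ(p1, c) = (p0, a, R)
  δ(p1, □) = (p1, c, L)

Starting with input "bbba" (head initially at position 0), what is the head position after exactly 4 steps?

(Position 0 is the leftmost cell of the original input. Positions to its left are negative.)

Execution trace (head position shown):
Step 0: [p0]bbba  (head at position 0)
Step 1: move left → [p1]□abba  (head at position -1)
Step 2: move left → [p1]□cabba  (head at position -2)
Step 3: move left → [p1]□ccabba  (head at position -3)
Step 4: move left → [p1]□cccabba  (head at position -4)

After 4 steps, the head is at position -4.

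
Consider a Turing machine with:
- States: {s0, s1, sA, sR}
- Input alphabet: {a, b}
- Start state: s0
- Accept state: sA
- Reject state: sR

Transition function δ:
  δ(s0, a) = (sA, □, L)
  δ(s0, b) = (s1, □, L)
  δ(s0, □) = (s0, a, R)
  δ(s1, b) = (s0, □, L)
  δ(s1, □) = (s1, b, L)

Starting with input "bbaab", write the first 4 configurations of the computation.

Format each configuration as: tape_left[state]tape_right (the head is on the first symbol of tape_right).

Transitions applied:
Step 1: δ(s0, b) = (s1, □, L)
Step 2: δ(s1, □) = (s1, b, L)
Step 3: δ(s1, □) = (s1, b, L)

The first 4 configurations are:
[s0]bbaab ⊢ [s1]□□baab ⊢ [s1]□b□baab ⊢ [s1]□bb□baab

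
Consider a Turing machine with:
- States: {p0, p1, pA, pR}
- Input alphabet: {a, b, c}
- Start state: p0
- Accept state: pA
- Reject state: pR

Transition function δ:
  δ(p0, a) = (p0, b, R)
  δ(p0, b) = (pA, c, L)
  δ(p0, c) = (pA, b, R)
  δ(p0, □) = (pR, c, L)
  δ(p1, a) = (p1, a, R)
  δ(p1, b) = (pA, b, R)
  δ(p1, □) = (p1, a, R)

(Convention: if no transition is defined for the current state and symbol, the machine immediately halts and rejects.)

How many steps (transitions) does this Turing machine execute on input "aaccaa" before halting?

Execution trace:
Initial: [p0]aaccaa
Step 1: δ(p0, a) = (p0, b, R) → b[p0]accaa
Step 2: δ(p0, a) = (p0, b, R) → bb[p0]ccaa
Step 3: δ(p0, c) = (pA, b, R) → bbb[pA]caa

The machine reaches the accept state pA and halts.

The machine executed 3 steps before halting.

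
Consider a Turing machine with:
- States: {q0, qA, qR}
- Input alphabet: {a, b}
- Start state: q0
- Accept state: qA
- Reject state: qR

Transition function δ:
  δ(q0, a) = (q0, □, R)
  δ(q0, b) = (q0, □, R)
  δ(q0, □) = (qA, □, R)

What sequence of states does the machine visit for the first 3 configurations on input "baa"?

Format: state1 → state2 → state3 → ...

Execution trace:
Initial: [q0]baa
Step 1: δ(q0, b) = (q0, □, R) → □[q0]aa
Step 2: δ(q0, a) = (q0, □, R) → □□[q0]a

State sequence: q0 → q0 → q0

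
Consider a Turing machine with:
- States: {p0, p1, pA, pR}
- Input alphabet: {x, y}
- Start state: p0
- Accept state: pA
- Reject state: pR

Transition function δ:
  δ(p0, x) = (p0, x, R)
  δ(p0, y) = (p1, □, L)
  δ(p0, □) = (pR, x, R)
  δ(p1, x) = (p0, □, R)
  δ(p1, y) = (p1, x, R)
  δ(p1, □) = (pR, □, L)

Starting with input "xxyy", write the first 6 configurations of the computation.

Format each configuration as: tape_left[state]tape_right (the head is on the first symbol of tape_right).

Transitions applied:
Step 1: δ(p0, x) = (p0, x, R)
Step 2: δ(p0, x) = (p0, x, R)
Step 3: δ(p0, y) = (p1, □, L)
Step 4: δ(p1, x) = (p0, □, R)
Step 5: δ(p0, □) = (pR, x, R)

The first 6 configurations are:
[p0]xxyy ⊢ x[p0]xyy ⊢ xx[p0]yy ⊢ x[p1]x□y ⊢ x□[p0]□y ⊢ x□x[pR]y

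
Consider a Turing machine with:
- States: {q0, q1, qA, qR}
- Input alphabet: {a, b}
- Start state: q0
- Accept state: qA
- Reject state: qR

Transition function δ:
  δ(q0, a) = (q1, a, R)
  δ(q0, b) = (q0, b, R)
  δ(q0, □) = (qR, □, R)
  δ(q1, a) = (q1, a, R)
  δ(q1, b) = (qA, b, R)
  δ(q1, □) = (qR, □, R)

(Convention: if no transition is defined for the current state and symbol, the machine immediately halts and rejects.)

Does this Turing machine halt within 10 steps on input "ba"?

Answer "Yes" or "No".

Execution trace:
Initial: [q0]ba
Step 1: δ(q0, b) = (q0, b, R) → b[q0]a
Step 2: δ(q0, a) = (q1, a, R) → ba[q1]□
Step 3: δ(q1, □) = (qR, □, R) → ba□[qR]□

The machine reaches the reject state qR and halts.
The machine halted after 3 steps (within the 10-step bound).

Answer: Yes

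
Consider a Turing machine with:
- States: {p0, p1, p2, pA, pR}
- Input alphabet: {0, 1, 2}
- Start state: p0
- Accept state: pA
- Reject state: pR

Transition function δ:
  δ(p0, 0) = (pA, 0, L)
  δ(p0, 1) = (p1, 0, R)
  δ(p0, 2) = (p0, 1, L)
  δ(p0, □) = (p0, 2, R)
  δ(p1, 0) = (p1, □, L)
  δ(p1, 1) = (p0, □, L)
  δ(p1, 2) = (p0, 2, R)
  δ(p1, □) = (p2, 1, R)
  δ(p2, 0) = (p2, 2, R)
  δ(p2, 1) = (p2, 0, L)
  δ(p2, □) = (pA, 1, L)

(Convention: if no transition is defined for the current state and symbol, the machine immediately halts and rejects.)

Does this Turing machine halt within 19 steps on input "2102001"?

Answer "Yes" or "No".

Execution trace:
Initial: [p0]2102001
Step 1: δ(p0, 2) = (p0, 1, L) → [p0]□1102001
Step 2: δ(p0, □) = (p0, 2, R) → 2[p0]1102001
Step 3: δ(p0, 1) = (p1, 0, R) → 20[p1]102001
Step 4: δ(p1, 1) = (p0, □, L) → 2[p0]0□02001
Step 5: δ(p0, 0) = (pA, 0, L) → [pA]20□02001

The machine reaches the accept state pA and halts.
The machine halted after 5 steps (within the 19-step bound).

Answer: Yes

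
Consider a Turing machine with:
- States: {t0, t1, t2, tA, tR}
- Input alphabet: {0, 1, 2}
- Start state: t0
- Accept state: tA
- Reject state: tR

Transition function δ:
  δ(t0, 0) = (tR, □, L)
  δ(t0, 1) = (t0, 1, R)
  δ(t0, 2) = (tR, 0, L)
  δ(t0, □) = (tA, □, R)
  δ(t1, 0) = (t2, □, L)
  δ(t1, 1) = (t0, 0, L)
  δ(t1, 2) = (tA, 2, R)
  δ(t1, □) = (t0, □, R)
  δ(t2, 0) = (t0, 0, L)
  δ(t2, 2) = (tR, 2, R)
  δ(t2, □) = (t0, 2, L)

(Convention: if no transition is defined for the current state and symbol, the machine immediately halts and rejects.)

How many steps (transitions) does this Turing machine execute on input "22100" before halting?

Execution trace:
Initial: [t0]22100
Step 1: δ(t0, 2) = (tR, 0, L) → [tR]□02100

The machine reaches the reject state tR and halts.

The machine executed 1 step before halting.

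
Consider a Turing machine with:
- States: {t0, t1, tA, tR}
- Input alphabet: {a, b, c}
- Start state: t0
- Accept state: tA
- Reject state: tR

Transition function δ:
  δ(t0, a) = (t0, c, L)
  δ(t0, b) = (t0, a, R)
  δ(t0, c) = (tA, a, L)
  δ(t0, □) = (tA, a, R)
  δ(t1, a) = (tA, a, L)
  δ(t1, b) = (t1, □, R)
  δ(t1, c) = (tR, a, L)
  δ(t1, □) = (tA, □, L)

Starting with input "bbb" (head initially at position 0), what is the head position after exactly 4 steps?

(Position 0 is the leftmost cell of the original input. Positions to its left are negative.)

Execution trace (head position shown):
Step 0: [t0]bbb  (head at position 0)
Step 1: move right → a[t0]bb  (head at position 1)
Step 2: move right → aa[t0]b  (head at position 2)
Step 3: move right → aaa[t0]□  (head at position 3)
Step 4: move right → aaaa[tA]□  (head at position 4)

After 4 steps, the head is at position 4.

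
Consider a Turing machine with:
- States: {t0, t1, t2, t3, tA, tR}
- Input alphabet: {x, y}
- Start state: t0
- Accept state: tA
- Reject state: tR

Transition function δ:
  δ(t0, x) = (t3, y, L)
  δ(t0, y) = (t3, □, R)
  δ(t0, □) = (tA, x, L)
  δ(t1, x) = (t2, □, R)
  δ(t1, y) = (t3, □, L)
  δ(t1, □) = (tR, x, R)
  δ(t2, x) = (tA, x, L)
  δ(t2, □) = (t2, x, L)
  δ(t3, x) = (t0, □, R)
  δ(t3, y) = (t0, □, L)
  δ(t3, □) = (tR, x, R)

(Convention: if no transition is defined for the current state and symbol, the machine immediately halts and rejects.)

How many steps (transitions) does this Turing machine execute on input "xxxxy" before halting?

Execution trace:
Initial: [t0]xxxxy
Step 1: δ(t0, x) = (t3, y, L) → [t3]□yxxxy
Step 2: δ(t3, □) = (tR, x, R) → x[tR]yxxxy

The machine reaches the reject state tR and halts.

The machine executed 2 steps before halting.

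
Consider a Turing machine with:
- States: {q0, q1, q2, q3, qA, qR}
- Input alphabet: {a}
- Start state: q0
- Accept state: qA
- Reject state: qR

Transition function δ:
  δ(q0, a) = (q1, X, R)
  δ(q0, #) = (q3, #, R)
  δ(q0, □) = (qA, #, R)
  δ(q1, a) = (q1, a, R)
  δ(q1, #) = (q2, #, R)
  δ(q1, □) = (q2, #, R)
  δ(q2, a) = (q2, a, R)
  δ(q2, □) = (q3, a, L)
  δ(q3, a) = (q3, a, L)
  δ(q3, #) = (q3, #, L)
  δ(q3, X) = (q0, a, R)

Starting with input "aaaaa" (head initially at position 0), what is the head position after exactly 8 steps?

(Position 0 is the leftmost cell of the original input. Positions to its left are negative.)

Execution trace (head position shown):
Step 0: [q0]aaaaa  (head at position 0)
Step 1: move right → X[q1]aaaa  (head at position 1)
Step 2: move right → Xa[q1]aaa  (head at position 2)
Step 3: move right → Xaa[q1]aa  (head at position 3)
Step 4: move right → Xaaa[q1]a  (head at position 4)
Step 5: move right → Xaaaa[q1]□  (head at position 5)
Step 6: move right → Xaaaa#[q2]□  (head at position 6)
Step 7: move left → Xaaaa[q3]#a  (head at position 5)
Step 8: move left → Xaaa[q3]a#a  (head at position 4)

After 8 steps, the head is at position 4.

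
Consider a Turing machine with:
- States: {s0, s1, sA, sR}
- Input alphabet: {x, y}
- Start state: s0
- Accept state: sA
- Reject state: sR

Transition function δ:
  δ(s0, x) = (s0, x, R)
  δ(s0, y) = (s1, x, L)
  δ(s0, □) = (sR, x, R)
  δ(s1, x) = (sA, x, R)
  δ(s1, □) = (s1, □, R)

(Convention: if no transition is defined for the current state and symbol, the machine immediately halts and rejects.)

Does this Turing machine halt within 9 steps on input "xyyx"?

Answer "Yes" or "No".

Execution trace:
Initial: [s0]xyyx
Step 1: δ(s0, x) = (s0, x, R) → x[s0]yyx
Step 2: δ(s0, y) = (s1, x, L) → [s1]xxyx
Step 3: δ(s1, x) = (sA, x, R) → x[sA]xyx

The machine reaches the accept state sA and halts.
The machine halted after 3 steps (within the 9-step bound).

Answer: Yes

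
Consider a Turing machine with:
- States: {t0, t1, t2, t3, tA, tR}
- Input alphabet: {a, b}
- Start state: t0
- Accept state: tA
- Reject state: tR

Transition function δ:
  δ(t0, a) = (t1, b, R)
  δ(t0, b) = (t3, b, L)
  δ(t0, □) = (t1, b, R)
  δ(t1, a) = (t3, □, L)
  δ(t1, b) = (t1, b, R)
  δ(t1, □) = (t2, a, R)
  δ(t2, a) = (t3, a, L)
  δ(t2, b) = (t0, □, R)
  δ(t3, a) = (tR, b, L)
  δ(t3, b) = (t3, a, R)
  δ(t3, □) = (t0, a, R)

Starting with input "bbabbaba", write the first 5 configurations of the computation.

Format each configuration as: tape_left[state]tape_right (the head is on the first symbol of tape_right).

Transitions applied:
Step 1: δ(t0, b) = (t3, b, L)
Step 2: δ(t3, □) = (t0, a, R)
Step 3: δ(t0, b) = (t3, b, L)
Step 4: δ(t3, a) = (tR, b, L)

The first 5 configurations are:
[t0]bbabbaba ⊢ [t3]□bbabbaba ⊢ a[t0]bbabbaba ⊢ [t3]abbabbaba ⊢ [tR]□bbbabbaba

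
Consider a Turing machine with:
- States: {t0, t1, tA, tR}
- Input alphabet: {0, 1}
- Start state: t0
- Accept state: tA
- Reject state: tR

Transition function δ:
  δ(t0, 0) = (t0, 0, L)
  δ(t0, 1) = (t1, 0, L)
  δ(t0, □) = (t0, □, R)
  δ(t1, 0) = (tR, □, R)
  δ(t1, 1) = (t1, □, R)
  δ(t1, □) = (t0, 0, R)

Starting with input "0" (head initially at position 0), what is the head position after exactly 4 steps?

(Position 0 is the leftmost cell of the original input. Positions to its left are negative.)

Execution trace (head position shown):
Step 0: [t0]0  (head at position 0)
Step 1: move left → [t0]□0  (head at position -1)
Step 2: move right → □[t0]0  (head at position 0)
Step 3: move left → [t0]□0  (head at position -1)
Step 4: move right → □[t0]0  (head at position 0)

After 4 steps, the head is at position 0.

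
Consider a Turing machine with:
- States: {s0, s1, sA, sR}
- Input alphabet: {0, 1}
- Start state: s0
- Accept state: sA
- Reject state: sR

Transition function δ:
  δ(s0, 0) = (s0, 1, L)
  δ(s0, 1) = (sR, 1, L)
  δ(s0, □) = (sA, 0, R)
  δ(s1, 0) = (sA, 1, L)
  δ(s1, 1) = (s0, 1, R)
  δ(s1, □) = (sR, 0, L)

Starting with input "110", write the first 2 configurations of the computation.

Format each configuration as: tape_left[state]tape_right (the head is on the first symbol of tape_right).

Transitions applied:
Step 1: δ(s0, 1) = (sR, 1, L)

The first 2 configurations are:
[s0]110 ⊢ [sR]□110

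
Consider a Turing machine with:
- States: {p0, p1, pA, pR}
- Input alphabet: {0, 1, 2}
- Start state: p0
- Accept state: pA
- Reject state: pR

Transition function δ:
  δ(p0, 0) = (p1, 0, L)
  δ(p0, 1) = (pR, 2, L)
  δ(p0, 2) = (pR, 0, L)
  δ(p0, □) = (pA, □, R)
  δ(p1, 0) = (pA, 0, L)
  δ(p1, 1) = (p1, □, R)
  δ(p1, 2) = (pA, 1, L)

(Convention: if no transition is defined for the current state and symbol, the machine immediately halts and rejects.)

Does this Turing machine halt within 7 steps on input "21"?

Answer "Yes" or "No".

Execution trace:
Initial: [p0]21
Step 1: δ(p0, 2) = (pR, 0, L) → [pR]□01

The machine reaches the reject state pR and halts.
The machine halted after 1 step (within the 7-step bound).

Answer: Yes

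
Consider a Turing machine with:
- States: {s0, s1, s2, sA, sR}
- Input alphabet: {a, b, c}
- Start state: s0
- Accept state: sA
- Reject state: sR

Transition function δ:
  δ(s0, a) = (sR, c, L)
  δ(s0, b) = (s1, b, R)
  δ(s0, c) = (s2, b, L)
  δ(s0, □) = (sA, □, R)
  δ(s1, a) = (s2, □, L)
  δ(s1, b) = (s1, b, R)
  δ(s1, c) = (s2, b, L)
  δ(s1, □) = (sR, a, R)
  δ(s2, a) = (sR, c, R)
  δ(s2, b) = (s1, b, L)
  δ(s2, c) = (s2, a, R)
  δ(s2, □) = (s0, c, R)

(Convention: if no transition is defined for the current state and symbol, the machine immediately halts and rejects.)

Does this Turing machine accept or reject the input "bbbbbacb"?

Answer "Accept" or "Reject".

Execution trace:
Initial: [s0]bbbbbacb
Step 1: δ(s0, b) = (s1, b, R) → b[s1]bbbbacb
Step 2: δ(s1, b) = (s1, b, R) → bb[s1]bbbacb
Step 3: δ(s1, b) = (s1, b, R) → bbb[s1]bbacb
Step 4: δ(s1, b) = (s1, b, R) → bbbb[s1]bacb
Step 5: δ(s1, b) = (s1, b, R) → bbbbb[s1]acb
Step 6: δ(s1, a) = (s2, □, L) → bbbb[s2]b□cb
Step 7: δ(s2, b) = (s1, b, L) → bbb[s1]bb□cb
Step 8: δ(s1, b) = (s1, b, R) → bbbb[s1]b□cb
Step 9: δ(s1, b) = (s1, b, R) → bbbbb[s1]□cb
Step 10: δ(s1, □) = (sR, a, R) → bbbbba[sR]cb

The machine reaches the reject state sR and halts.

Answer: Reject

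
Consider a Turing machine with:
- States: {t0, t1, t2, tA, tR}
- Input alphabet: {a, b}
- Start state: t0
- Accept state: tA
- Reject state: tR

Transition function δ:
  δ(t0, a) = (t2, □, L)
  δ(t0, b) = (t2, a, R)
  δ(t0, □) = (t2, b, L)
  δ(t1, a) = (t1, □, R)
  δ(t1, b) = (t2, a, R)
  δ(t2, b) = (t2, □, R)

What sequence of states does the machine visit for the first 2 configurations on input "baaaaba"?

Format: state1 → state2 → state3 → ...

Execution trace:
Initial: [t0]baaaaba
Step 1: δ(t0, b) = (t2, a, R) → a[t2]aaaaba

No transition is defined for δ(t2, a). By convention the machine halts and rejects.

State sequence: t0 → t2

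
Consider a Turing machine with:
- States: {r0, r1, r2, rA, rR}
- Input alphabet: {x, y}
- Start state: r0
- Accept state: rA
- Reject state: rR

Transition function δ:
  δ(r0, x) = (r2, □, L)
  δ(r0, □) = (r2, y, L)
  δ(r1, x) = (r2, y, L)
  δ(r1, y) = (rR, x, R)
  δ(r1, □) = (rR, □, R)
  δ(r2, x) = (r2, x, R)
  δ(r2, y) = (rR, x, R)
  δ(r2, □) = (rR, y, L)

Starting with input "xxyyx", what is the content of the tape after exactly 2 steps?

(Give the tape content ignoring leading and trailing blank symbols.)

Execution trace:
Initial: [r0]xxyyx
Step 1: δ(r0, x) = (r2, □, L) → [r2]□□xyyx
Step 2: δ(r2, □) = (rR, y, L) → [rR]□y□xyyx

The machine reaches the reject state rR and halts.

After 2 steps, the tape (ignoring leading/trailing blanks) is: y□xyyx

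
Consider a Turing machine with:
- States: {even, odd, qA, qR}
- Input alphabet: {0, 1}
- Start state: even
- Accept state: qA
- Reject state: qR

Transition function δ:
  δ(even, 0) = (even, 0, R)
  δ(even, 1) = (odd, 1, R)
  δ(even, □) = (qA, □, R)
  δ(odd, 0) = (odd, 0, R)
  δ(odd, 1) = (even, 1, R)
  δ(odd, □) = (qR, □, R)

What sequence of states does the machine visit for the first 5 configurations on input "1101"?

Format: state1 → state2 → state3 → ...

Execution trace:
Initial: [even]1101
Step 1: δ(even, 1) = (odd, 1, R) → 1[odd]101
Step 2: δ(odd, 1) = (even, 1, R) → 11[even]01
Step 3: δ(even, 0) = (even, 0, R) → 110[even]1
Step 4: δ(even, 1) = (odd, 1, R) → 1101[odd]□

State sequence: even → odd → even → even → odd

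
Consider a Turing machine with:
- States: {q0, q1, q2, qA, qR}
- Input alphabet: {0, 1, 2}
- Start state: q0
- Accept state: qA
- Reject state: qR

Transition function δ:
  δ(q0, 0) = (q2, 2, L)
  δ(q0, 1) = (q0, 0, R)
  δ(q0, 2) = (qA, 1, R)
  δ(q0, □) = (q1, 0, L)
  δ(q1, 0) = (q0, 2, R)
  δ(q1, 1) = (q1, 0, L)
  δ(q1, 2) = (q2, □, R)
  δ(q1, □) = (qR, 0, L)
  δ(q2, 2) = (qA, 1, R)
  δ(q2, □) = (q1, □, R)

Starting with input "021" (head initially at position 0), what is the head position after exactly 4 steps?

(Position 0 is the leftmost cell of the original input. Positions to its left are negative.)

Execution trace (head position shown):
Step 0: [q0]021  (head at position 0)
Step 1: move left → [q2]□221  (head at position -1)
Step 2: move right → □[q1]221  (head at position 0)
Step 3: move right → □□[q2]21  (head at position 1)
Step 4: move right → □□1[qA]1  (head at position 2)

After 4 steps, the head is at position 2.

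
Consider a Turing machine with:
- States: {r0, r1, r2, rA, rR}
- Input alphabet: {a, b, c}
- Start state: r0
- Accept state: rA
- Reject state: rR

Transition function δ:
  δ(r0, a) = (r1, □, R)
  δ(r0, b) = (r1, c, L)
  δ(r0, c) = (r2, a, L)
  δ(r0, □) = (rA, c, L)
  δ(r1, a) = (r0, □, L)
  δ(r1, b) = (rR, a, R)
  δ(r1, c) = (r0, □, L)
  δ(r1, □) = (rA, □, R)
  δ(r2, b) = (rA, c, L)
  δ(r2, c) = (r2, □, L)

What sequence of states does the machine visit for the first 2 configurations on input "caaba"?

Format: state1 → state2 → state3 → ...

Execution trace:
Initial: [r0]caaba
Step 1: δ(r0, c) = (r2, a, L) → [r2]□aaaba

No transition is defined for δ(r2, □). By convention the machine halts and rejects.

State sequence: r0 → r2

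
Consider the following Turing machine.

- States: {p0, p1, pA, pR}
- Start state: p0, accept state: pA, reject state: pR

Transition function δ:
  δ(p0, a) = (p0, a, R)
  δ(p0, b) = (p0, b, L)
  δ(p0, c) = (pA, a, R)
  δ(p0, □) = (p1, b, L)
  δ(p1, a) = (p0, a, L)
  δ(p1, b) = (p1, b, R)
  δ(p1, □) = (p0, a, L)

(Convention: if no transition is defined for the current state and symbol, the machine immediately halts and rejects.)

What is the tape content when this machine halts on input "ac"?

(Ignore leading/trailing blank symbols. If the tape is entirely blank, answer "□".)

Execution trace:
Initial: [p0]ac
Step 1: δ(p0, a) = (p0, a, R) → a[p0]c
Step 2: δ(p0, c) = (pA, a, R) → aa[pA]□

The machine reaches the accept state pA and halts.

Final tape (ignoring leading/trailing blanks): aa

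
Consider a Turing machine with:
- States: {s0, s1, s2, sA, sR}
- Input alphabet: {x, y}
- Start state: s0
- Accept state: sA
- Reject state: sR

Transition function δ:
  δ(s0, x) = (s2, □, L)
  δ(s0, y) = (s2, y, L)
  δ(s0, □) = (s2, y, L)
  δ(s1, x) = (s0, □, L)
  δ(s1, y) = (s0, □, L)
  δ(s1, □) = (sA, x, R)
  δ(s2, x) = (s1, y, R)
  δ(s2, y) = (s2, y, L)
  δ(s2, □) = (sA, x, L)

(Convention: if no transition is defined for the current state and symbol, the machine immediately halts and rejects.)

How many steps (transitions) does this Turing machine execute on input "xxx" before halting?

Execution trace:
Initial: [s0]xxx
Step 1: δ(s0, x) = (s2, □, L) → [s2]□□xx
Step 2: δ(s2, □) = (sA, x, L) → [sA]□x□xx

The machine reaches the accept state sA and halts.

The machine executed 2 steps before halting.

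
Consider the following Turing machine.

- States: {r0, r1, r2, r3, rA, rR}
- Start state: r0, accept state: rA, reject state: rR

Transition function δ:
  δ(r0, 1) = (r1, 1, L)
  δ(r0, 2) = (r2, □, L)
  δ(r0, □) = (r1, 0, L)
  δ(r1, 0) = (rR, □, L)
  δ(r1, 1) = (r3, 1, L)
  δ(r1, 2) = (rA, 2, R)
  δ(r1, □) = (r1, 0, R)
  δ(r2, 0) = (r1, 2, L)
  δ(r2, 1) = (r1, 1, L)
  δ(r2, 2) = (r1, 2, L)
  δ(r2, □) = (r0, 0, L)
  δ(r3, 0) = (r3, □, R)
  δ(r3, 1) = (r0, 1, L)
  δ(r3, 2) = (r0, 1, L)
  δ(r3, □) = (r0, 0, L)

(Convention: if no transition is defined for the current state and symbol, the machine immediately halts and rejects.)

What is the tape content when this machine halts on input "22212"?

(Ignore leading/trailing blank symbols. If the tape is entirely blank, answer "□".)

Execution trace:
Initial: [r0]22212
Step 1: δ(r0, 2) = (r2, □, L) → [r2]□□2212
Step 2: δ(r2, □) = (r0, 0, L) → [r0]□0□2212
Step 3: δ(r0, □) = (r1, 0, L) → [r1]□00□2212
Step 4: δ(r1, □) = (r1, 0, R) → 0[r1]00□2212
Step 5: δ(r1, 0) = (rR, □, L) → [rR]0□0□2212

The machine reaches the reject state rR and halts.

Final tape (ignoring leading/trailing blanks): 0□0□2212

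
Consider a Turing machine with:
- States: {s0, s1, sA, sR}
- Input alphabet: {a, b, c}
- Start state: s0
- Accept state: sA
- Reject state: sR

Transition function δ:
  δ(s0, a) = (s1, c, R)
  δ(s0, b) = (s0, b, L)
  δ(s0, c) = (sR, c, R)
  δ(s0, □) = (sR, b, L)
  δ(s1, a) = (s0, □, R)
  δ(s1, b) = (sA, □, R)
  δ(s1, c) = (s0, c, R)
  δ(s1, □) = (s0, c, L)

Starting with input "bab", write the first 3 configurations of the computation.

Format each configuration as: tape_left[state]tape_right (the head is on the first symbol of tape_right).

Transitions applied:
Step 1: δ(s0, b) = (s0, b, L)
Step 2: δ(s0, □) = (sR, b, L)

The first 3 configurations are:
[s0]bab ⊢ [s0]□bab ⊢ [sR]□bbab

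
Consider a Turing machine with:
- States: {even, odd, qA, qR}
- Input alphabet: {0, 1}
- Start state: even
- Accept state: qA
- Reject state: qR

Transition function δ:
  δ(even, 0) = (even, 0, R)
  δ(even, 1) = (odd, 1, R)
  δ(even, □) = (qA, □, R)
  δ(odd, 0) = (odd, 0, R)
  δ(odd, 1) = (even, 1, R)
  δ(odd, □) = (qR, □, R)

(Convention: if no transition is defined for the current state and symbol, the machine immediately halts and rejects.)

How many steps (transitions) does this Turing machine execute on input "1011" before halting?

Execution trace:
Initial: [even]1011
Step 1: δ(even, 1) = (odd, 1, R) → 1[odd]011
Step 2: δ(odd, 0) = (odd, 0, R) → 10[odd]11
Step 3: δ(odd, 1) = (even, 1, R) → 101[even]1
Step 4: δ(even, 1) = (odd, 1, R) → 1011[odd]□
Step 5: δ(odd, □) = (qR, □, R) → 1011□[qR]□

The machine reaches the reject state qR and halts.

The machine executed 5 steps before halting.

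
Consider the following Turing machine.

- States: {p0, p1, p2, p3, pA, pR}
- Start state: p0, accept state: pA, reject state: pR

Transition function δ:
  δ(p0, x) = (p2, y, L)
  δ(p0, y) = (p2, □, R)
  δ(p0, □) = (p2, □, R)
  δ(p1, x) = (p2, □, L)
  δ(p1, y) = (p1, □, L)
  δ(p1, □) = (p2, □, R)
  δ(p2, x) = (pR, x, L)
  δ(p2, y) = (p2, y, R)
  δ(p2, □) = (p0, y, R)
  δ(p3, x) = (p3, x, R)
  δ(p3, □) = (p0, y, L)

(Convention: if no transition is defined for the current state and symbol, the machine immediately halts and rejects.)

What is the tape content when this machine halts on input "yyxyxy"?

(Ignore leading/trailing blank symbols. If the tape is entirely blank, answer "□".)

Execution trace:
Initial: [p0]yyxyxy
Step 1: δ(p0, y) = (p2, □, R) → □[p2]yxyxy
Step 2: δ(p2, y) = (p2, y, R) → □y[p2]xyxy
Step 3: δ(p2, x) = (pR, x, L) → □[pR]yxyxy

The machine reaches the reject state pR and halts.

Final tape (ignoring leading/trailing blanks): yxyxy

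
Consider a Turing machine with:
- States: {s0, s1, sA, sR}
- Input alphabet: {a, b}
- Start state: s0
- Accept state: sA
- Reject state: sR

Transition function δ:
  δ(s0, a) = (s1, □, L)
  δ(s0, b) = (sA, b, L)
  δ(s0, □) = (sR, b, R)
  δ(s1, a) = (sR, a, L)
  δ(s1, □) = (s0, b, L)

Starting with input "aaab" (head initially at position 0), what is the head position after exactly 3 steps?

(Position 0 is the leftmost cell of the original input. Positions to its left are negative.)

Execution trace (head position shown):
Step 0: [s0]aaab  (head at position 0)
Step 1: move left → [s1]□□aab  (head at position -1)
Step 2: move left → [s0]□b□aab  (head at position -2)
Step 3: move right → b[sR]b□aab  (head at position -1)

After 3 steps, the head is at position -1.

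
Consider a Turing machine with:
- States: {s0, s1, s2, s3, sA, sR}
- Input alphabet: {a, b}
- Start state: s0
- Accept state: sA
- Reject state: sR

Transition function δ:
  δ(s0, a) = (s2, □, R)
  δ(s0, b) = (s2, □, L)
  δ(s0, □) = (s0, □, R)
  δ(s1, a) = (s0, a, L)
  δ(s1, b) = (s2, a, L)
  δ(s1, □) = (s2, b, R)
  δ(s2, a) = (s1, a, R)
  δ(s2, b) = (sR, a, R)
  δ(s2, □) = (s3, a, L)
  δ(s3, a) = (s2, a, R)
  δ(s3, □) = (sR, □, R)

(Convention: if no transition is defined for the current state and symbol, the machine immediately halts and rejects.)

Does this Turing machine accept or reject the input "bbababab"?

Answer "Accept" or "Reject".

Execution trace:
Initial: [s0]bbababab
Step 1: δ(s0, b) = (s2, □, L) → [s2]□□bababab
Step 2: δ(s2, □) = (s3, a, L) → [s3]□a□bababab
Step 3: δ(s3, □) = (sR, □, R) → □[sR]a□bababab

The machine reaches the reject state sR and halts.

Answer: Reject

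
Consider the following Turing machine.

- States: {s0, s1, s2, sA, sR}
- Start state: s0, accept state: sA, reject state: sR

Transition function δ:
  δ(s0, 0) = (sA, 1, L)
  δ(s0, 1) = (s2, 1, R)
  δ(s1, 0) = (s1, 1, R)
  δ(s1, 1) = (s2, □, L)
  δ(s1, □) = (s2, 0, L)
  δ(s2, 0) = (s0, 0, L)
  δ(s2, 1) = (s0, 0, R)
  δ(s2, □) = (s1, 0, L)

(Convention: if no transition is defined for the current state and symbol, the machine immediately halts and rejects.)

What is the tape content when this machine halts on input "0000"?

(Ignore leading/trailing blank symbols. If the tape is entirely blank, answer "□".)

Execution trace:
Initial: [s0]0000
Step 1: δ(s0, 0) = (sA, 1, L) → [sA]□1000

The machine reaches the accept state sA and halts.

Final tape (ignoring leading/trailing blanks): 1000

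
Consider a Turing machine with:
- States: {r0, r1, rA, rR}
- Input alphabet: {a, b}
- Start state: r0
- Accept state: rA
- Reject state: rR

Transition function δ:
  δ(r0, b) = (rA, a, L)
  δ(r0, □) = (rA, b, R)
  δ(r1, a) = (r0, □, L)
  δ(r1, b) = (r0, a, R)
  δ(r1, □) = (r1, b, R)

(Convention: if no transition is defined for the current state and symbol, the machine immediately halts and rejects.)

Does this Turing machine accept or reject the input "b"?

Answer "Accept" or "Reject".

Execution trace:
Initial: [r0]b
Step 1: δ(r0, b) = (rA, a, L) → [rA]□a

The machine reaches the accept state rA and halts.

Answer: Accept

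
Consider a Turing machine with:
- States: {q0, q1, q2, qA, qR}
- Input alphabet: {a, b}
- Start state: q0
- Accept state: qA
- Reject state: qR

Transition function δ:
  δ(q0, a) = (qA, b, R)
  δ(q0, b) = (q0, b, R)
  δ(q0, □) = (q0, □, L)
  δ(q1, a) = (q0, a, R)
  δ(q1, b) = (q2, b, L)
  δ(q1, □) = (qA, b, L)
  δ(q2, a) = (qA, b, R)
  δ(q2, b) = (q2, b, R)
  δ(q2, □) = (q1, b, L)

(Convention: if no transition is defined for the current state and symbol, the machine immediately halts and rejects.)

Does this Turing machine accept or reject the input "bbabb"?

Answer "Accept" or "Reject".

Execution trace:
Initial: [q0]bbabb
Step 1: δ(q0, b) = (q0, b, R) → b[q0]babb
Step 2: δ(q0, b) = (q0, b, R) → bb[q0]abb
Step 3: δ(q0, a) = (qA, b, R) → bbb[qA]bb

The machine reaches the accept state qA and halts.

Answer: Accept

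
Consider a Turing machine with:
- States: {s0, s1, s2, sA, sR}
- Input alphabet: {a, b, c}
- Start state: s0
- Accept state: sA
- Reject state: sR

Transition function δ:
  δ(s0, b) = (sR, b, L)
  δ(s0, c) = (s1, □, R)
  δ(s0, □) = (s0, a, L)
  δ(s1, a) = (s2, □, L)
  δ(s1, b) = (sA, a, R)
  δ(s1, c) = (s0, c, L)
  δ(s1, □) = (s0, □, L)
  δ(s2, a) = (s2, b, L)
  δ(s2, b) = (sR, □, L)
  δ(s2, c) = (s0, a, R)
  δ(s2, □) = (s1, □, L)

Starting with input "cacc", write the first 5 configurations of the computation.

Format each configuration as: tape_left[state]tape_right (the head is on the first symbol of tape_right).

Transitions applied:
Step 1: δ(s0, c) = (s1, □, R)
Step 2: δ(s1, a) = (s2, □, L)
Step 3: δ(s2, □) = (s1, □, L)
Step 4: δ(s1, □) = (s0, □, L)

The first 5 configurations are:
[s0]cacc ⊢ □[s1]acc ⊢ [s2]□□cc ⊢ [s1]□□□cc ⊢ [s0]□□□□cc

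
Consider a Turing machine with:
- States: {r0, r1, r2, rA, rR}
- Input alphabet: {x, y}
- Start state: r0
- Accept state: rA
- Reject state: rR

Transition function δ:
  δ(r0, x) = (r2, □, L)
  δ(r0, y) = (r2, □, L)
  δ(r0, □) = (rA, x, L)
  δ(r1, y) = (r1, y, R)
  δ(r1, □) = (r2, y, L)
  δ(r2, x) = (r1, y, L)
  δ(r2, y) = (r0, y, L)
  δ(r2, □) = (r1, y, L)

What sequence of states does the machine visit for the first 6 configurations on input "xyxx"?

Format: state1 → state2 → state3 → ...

Execution trace:
Initial: [r0]xyxx
Step 1: δ(r0, x) = (r2, □, L) → [r2]□□yxx
Step 2: δ(r2, □) = (r1, y, L) → [r1]□y□yxx
Step 3: δ(r1, □) = (r2, y, L) → [r2]□yy□yxx
Step 4: δ(r2, □) = (r1, y, L) → [r1]□yyy□yxx
Step 5: δ(r1, □) = (r2, y, L) → [r2]□yyyy□yxx

State sequence: r0 → r2 → r1 → r2 → r1 → r2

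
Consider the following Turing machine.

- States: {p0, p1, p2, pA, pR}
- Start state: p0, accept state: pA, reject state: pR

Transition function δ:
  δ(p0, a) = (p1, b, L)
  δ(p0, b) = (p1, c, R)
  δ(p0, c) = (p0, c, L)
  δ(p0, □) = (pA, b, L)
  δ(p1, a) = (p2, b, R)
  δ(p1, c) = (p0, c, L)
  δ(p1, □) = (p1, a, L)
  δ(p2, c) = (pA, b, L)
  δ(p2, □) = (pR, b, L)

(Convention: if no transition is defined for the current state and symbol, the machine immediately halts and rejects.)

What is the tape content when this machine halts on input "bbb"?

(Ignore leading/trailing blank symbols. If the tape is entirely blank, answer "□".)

Execution trace:
Initial: [p0]bbb
Step 1: δ(p0, b) = (p1, c, R) → c[p1]bb

No transition is defined for δ(p1, b). By convention the machine halts and rejects.

Final tape (ignoring leading/trailing blanks): cbb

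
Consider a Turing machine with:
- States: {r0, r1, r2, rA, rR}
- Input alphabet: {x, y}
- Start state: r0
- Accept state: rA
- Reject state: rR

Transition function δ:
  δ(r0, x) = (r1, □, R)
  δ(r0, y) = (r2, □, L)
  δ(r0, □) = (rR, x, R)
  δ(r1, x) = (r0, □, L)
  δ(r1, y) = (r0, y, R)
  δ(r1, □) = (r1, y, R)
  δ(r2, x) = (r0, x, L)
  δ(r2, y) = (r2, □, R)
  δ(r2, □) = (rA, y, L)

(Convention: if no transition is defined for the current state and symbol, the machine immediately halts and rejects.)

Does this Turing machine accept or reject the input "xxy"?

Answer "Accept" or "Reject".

Execution trace:
Initial: [r0]xxy
Step 1: δ(r0, x) = (r1, □, R) → □[r1]xy
Step 2: δ(r1, x) = (r0, □, L) → [r0]□□y
Step 3: δ(r0, □) = (rR, x, R) → x[rR]□y

The machine reaches the reject state rR and halts.

Answer: Reject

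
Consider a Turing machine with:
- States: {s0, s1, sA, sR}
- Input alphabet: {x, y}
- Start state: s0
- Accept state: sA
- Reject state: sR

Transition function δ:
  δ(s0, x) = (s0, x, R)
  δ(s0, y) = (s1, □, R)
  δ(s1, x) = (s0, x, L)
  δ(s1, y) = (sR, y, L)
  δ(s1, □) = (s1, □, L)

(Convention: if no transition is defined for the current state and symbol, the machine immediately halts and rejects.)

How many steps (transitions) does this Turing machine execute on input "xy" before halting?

Execution trace:
Initial: [s0]xy
Step 1: δ(s0, x) = (s0, x, R) → x[s0]y
Step 2: δ(s0, y) = (s1, □, R) → x□[s1]□
Step 3: δ(s1, □) = (s1, □, L) → x[s1]□□
Step 4: δ(s1, □) = (s1, □, L) → [s1]x□□
Step 5: δ(s1, x) = (s0, x, L) → [s0]□x□□

No transition is defined for δ(s0, □). By convention the machine halts and rejects.

The machine executed 5 steps before halting.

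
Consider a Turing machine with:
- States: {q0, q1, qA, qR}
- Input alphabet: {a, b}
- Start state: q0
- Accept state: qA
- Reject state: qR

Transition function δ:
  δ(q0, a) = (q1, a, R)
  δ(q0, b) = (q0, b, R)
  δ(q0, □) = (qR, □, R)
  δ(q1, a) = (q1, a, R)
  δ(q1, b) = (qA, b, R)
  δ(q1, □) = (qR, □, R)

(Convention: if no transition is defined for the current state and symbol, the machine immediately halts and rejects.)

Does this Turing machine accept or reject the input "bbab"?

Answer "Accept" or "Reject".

Execution trace:
Initial: [q0]bbab
Step 1: δ(q0, b) = (q0, b, R) → b[q0]bab
Step 2: δ(q0, b) = (q0, b, R) → bb[q0]ab
Step 3: δ(q0, a) = (q1, a, R) → bba[q1]b
Step 4: δ(q1, b) = (qA, b, R) → bbab[qA]□

The machine reaches the accept state qA and halts.

Answer: Accept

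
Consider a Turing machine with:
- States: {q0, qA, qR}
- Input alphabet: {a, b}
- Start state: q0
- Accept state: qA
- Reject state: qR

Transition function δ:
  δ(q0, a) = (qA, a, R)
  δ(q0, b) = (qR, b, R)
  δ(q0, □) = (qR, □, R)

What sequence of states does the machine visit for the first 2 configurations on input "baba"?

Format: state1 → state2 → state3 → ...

Execution trace:
Initial: [q0]baba
Step 1: δ(q0, b) = (qR, b, R) → b[qR]aba

The machine reaches the reject state qR and halts.

State sequence: q0 → qR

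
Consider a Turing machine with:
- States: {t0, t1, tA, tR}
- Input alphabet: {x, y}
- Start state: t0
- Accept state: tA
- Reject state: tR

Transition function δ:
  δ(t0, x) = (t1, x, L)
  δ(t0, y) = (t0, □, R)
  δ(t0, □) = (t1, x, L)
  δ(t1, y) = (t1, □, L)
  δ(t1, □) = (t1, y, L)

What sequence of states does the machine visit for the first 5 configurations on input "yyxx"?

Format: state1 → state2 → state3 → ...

Execution trace:
Initial: [t0]yyxx
Step 1: δ(t0, y) = (t0, □, R) → □[t0]yxx
Step 2: δ(t0, y) = (t0, □, R) → □□[t0]xx
Step 3: δ(t0, x) = (t1, x, L) → □[t1]□xx
Step 4: δ(t1, □) = (t1, y, L) → [t1]□yxx

State sequence: t0 → t0 → t0 → t1 → t1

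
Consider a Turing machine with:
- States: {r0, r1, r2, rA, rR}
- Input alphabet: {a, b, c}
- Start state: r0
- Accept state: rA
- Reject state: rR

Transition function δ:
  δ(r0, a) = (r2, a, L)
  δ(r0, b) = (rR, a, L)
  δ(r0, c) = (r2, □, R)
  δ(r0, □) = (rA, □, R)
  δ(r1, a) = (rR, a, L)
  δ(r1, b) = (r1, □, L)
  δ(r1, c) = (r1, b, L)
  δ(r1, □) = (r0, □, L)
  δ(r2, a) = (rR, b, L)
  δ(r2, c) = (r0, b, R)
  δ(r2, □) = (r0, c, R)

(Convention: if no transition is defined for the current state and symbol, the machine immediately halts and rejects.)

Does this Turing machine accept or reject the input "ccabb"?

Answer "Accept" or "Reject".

Execution trace:
Initial: [r0]ccabb
Step 1: δ(r0, c) = (r2, □, R) → □[r2]cabb
Step 2: δ(r2, c) = (r0, b, R) → □b[r0]abb
Step 3: δ(r0, a) = (r2, a, L) → □[r2]babb

No transition is defined for δ(r2, b). By convention the machine halts and rejects.

Answer: Reject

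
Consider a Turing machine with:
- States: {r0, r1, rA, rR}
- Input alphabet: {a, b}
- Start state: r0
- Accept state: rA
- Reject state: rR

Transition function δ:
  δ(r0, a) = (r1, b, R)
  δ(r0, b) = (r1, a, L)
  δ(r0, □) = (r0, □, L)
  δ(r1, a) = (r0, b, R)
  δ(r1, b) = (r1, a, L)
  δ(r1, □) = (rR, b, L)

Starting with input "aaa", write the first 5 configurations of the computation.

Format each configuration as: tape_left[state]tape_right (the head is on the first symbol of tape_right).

Transitions applied:
Step 1: δ(r0, a) = (r1, b, R)
Step 2: δ(r1, a) = (r0, b, R)
Step 3: δ(r0, a) = (r1, b, R)
Step 4: δ(r1, □) = (rR, b, L)

The first 5 configurations are:
[r0]aaa ⊢ b[r1]aa ⊢ bb[r0]a ⊢ bbb[r1]□ ⊢ bb[rR]bb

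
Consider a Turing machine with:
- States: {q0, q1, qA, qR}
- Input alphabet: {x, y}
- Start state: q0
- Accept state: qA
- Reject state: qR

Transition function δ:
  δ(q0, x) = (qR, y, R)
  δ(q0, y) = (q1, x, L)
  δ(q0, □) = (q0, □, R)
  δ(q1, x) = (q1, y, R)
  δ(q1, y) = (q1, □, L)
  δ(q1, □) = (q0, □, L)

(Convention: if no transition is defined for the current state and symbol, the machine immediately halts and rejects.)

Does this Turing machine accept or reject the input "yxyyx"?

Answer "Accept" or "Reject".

Execution trace:
Initial: [q0]yxyyx
Step 1: δ(q0, y) = (q1, x, L) → [q1]□xxyyx
Step 2: δ(q1, □) = (q0, □, L) → [q0]□□xxyyx
Step 3: δ(q0, □) = (q0, □, R) → □[q0]□xxyyx
Step 4: δ(q0, □) = (q0, □, R) → □□[q0]xxyyx
Step 5: δ(q0, x) = (qR, y, R) → □□y[qR]xyyx

The machine reaches the reject state qR and halts.

Answer: Reject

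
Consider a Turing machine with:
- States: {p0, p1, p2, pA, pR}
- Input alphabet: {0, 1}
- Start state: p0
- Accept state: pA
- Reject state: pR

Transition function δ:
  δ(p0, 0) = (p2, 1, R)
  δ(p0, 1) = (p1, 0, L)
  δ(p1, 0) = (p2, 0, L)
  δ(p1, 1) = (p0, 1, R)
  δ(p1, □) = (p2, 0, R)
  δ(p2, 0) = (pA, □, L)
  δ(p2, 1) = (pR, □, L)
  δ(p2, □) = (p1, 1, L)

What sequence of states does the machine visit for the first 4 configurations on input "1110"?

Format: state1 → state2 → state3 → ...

Execution trace:
Initial: [p0]1110
Step 1: δ(p0, 1) = (p1, 0, L) → [p1]□0110
Step 2: δ(p1, □) = (p2, 0, R) → 0[p2]0110
Step 3: δ(p2, 0) = (pA, □, L) → [pA]0□110

The machine reaches the accept state pA and halts.

State sequence: p0 → p1 → p2 → pA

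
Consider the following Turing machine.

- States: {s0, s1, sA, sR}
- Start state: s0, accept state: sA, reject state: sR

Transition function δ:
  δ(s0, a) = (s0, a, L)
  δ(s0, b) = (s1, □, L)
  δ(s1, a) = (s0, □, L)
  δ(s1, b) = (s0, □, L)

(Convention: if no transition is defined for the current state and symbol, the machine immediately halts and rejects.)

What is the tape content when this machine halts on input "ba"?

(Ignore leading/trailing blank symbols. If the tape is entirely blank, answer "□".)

Execution trace:
Initial: [s0]ba
Step 1: δ(s0, b) = (s1, □, L) → [s1]□□a

No transition is defined for δ(s1, □). By convention the machine halts and rejects.

Final tape (ignoring leading/trailing blanks): a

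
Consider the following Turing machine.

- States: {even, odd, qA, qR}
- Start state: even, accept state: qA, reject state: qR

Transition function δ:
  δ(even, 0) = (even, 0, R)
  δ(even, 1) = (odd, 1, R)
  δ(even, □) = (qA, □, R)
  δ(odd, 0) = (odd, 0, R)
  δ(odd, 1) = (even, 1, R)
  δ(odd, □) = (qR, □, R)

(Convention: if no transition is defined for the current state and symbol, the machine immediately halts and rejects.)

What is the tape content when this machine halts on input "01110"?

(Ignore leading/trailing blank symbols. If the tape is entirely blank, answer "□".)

Execution trace:
Initial: [even]01110
Step 1: δ(even, 0) = (even, 0, R) → 0[even]1110
Step 2: δ(even, 1) = (odd, 1, R) → 01[odd]110
Step 3: δ(odd, 1) = (even, 1, R) → 011[even]10
Step 4: δ(even, 1) = (odd, 1, R) → 0111[odd]0
Step 5: δ(odd, 0) = (odd, 0, R) → 01110[odd]□
Step 6: δ(odd, □) = (qR, □, R) → 01110□[qR]□

The machine reaches the reject state qR and halts.

Final tape (ignoring leading/trailing blanks): 01110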